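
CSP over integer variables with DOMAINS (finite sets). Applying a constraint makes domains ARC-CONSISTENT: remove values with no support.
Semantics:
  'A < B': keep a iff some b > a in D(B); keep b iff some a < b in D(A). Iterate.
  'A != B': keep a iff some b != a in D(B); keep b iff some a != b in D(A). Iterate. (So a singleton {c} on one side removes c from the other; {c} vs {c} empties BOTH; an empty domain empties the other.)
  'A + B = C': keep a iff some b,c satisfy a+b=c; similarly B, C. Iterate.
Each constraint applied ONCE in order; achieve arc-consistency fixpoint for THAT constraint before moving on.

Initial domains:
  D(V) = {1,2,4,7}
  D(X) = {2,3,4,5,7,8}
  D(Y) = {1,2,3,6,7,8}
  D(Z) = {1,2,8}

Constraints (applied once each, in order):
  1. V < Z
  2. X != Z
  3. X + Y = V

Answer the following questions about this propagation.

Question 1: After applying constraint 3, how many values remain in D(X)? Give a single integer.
Constraint 1 (V < Z) on D(V)={1,2,4,7} D(Z)={1,2,8}: Z {1,2,8}->{2,8}
Constraint 2 (X != Z) on D(X)={2,3,4,5,7,8} D(Z)={2,8}: no change
Constraint 3 (X + Y = V) on D(X)={2,3,4,5,7,8} D(Y)={1,2,3,6,7,8} D(V)={1,2,4,7}: X {2,3,4,5,7,8}->{2,3,4,5}; Y {1,2,3,6,7,8}->{1,2,3}; V {1,2,4,7}->{4,7}
So after constraint 3: D(X)={2,3,4,5}, size = 4

Answer: 4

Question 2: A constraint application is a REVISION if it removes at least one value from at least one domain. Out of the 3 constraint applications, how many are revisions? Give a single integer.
Constraint 1 (V < Z) on D(V)={1,2,4,7} D(Z)={1,2,8}: Z {1,2,8}->{2,8} => REVISION
Constraint 2 (X != Z) on D(X)={2,3,4,5,7,8} D(Z)={2,8}: no change => not a revision
Constraint 3 (X + Y = V) on D(X)={2,3,4,5,7,8} D(Y)={1,2,3,6,7,8} D(V)={1,2,4,7}: X {2,3,4,5,7,8}->{2,3,4,5}; Y {1,2,3,6,7,8}->{1,2,3}; V {1,2,4,7}->{4,7} => REVISION
Total revisions = 2

Answer: 2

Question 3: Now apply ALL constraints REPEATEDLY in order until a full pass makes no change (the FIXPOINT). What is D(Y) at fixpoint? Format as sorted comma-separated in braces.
pass 0 (initial): D(Y)={1,2,3,6,7,8}
pass 1: V {1,2,4,7}->{4,7}; X {2,3,4,5,7,8}->{2,3,4,5}; Y {1,2,3,6,7,8}->{1,2,3}; Z {1,2,8}->{2,8}
pass 2: Z {2,8}->{8}
pass 3: no change
Fixpoint after 3 passes: D(Y) = {1,2,3}

Answer: {1,2,3}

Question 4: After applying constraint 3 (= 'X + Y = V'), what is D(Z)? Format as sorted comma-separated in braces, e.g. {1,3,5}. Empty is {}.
Answer: {2,8}

Derivation:
Constraint 1 (V < Z) on D(V)={1,2,4,7} D(Z)={1,2,8}: Z {1,2,8}->{2,8}
Constraint 2 (X != Z) on D(X)={2,3,4,5,7,8} D(Z)={2,8}: no change
Constraint 3 (X + Y = V) on D(X)={2,3,4,5,7,8} D(Y)={1,2,3,6,7,8} D(V)={1,2,4,7}: X {2,3,4,5,7,8}->{2,3,4,5}; Y {1,2,3,6,7,8}->{1,2,3}; V {1,2,4,7}->{4,7}
So after constraint 3: D(Z) = {2,8}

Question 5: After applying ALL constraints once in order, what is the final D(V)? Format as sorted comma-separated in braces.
Answer: {4,7}

Derivation:
Constraint 1 (V < Z) on D(V)={1,2,4,7} D(Z)={1,2,8}: Z {1,2,8}->{2,8}
Constraint 2 (X != Z) on D(X)={2,3,4,5,7,8} D(Z)={2,8}: no change
Constraint 3 (X + Y = V) on D(X)={2,3,4,5,7,8} D(Y)={1,2,3,6,7,8} D(V)={1,2,4,7}: X {2,3,4,5,7,8}->{2,3,4,5}; Y {1,2,3,6,7,8}->{1,2,3}; V {1,2,4,7}->{4,7}
So after all 3 constraints: D(V) = {4,7}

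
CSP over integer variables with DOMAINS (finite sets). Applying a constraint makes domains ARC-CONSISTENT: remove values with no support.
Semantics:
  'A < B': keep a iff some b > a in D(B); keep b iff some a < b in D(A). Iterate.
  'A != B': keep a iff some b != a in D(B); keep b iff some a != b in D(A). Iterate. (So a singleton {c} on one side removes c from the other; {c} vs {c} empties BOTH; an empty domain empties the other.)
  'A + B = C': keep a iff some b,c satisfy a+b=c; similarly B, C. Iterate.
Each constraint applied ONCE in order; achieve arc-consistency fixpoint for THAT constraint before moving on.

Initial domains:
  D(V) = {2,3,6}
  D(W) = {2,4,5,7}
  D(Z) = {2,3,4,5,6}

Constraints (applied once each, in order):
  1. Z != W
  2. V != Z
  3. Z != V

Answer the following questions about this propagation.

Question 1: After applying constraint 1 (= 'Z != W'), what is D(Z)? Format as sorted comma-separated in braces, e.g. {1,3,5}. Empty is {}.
Constraint 1 (Z != W) on D(Z)={2,3,4,5,6} D(W)={2,4,5,7}: no change
So after constraint 1: D(Z) = {2,3,4,5,6}

Answer: {2,3,4,5,6}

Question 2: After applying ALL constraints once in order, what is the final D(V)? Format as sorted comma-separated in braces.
Answer: {2,3,6}

Derivation:
Constraint 1 (Z != W) on D(Z)={2,3,4,5,6} D(W)={2,4,5,7}: no change
Constraint 2 (V != Z) on D(V)={2,3,6} D(Z)={2,3,4,5,6}: no change
Constraint 3 (Z != V) on D(Z)={2,3,4,5,6} D(V)={2,3,6}: no change
So after all 3 constraints: D(V) = {2,3,6}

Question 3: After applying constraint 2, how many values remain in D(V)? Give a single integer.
Answer: 3

Derivation:
Constraint 1 (Z != W) on D(Z)={2,3,4,5,6} D(W)={2,4,5,7}: no change
Constraint 2 (V != Z) on D(V)={2,3,6} D(Z)={2,3,4,5,6}: no change
So after constraint 2: D(V)={2,3,6}, size = 3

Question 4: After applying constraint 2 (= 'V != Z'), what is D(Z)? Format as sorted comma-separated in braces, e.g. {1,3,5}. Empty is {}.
Answer: {2,3,4,5,6}

Derivation:
Constraint 1 (Z != W) on D(Z)={2,3,4,5,6} D(W)={2,4,5,7}: no change
Constraint 2 (V != Z) on D(V)={2,3,6} D(Z)={2,3,4,5,6}: no change
So after constraint 2: D(Z) = {2,3,4,5,6}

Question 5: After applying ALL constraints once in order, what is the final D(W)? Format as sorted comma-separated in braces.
Answer: {2,4,5,7}

Derivation:
Constraint 1 (Z != W) on D(Z)={2,3,4,5,6} D(W)={2,4,5,7}: no change
Constraint 2 (V != Z) on D(V)={2,3,6} D(Z)={2,3,4,5,6}: no change
Constraint 3 (Z != V) on D(Z)={2,3,4,5,6} D(V)={2,3,6}: no change
So after all 3 constraints: D(W) = {2,4,5,7}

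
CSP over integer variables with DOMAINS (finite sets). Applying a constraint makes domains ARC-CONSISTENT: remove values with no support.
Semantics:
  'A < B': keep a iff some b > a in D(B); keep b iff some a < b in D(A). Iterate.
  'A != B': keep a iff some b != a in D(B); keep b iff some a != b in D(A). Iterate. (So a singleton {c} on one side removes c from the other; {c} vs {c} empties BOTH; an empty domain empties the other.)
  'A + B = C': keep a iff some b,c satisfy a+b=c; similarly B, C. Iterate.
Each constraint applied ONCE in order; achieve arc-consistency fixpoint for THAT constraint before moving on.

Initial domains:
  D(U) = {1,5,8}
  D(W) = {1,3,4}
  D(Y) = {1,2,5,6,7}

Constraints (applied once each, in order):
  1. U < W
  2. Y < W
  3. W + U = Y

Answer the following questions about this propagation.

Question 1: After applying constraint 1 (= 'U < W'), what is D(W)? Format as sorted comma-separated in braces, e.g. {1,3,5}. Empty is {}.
Answer: {3,4}

Derivation:
Constraint 1 (U < W) on D(U)={1,5,8} D(W)={1,3,4}: U {1,5,8}->{1}; W {1,3,4}->{3,4}
So after constraint 1: D(W) = {3,4}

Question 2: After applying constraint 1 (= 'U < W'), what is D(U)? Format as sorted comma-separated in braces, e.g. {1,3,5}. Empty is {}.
Constraint 1 (U < W) on D(U)={1,5,8} D(W)={1,3,4}: U {1,5,8}->{1}; W {1,3,4}->{3,4}
So after constraint 1: D(U) = {1}

Answer: {1}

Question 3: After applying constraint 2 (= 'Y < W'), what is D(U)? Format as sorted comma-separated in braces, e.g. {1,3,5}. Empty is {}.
Answer: {1}

Derivation:
Constraint 1 (U < W) on D(U)={1,5,8} D(W)={1,3,4}: U {1,5,8}->{1}; W {1,3,4}->{3,4}
Constraint 2 (Y < W) on D(Y)={1,2,5,6,7} D(W)={3,4}: Y {1,2,5,6,7}->{1,2}
So after constraint 2: D(U) = {1}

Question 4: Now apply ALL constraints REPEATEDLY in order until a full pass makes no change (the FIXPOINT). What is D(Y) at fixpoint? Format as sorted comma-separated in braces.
Answer: {}

Derivation:
pass 0 (initial): D(Y)={1,2,5,6,7}
pass 1: U {1,5,8}->{}; W {1,3,4}->{}; Y {1,2,5,6,7}->{}
pass 2: no change
Fixpoint after 2 passes: D(Y) = {}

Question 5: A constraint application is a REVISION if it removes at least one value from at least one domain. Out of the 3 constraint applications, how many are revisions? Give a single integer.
Answer: 3

Derivation:
Constraint 1 (U < W) on D(U)={1,5,8} D(W)={1,3,4}: U {1,5,8}->{1}; W {1,3,4}->{3,4} => REVISION
Constraint 2 (Y < W) on D(Y)={1,2,5,6,7} D(W)={3,4}: Y {1,2,5,6,7}->{1,2} => REVISION
Constraint 3 (W + U = Y) on D(W)={3,4} D(U)={1} D(Y)={1,2}: W {3,4}->{}; U {1}->{}; Y {1,2}->{} => REVISION
Total revisions = 3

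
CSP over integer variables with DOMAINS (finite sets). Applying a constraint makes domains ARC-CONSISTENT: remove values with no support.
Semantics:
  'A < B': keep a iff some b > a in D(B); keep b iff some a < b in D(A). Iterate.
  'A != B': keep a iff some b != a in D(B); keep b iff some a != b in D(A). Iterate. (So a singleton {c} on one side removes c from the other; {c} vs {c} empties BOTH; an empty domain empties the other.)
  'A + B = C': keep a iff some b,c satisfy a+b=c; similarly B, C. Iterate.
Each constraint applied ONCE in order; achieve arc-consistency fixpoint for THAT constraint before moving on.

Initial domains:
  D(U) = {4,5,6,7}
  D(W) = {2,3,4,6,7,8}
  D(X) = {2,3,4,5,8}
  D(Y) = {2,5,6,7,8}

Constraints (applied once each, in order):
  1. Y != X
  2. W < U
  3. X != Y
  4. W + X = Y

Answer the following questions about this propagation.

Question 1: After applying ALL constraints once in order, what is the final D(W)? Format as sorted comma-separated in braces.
Constraint 1 (Y != X) on D(Y)={2,5,6,7,8} D(X)={2,3,4,5,8}: no change
Constraint 2 (W < U) on D(W)={2,3,4,6,7,8} D(U)={4,5,6,7}: W {2,3,4,6,7,8}->{2,3,4,6}
Constraint 3 (X != Y) on D(X)={2,3,4,5,8} D(Y)={2,5,6,7,8}: no change
Constraint 4 (W + X = Y) on D(W)={2,3,4,6} D(X)={2,3,4,5,8} D(Y)={2,5,6,7,8}: X {2,3,4,5,8}->{2,3,4,5}; Y {2,5,6,7,8}->{5,6,7,8}
So after all 4 constraints: D(W) = {2,3,4,6}

Answer: {2,3,4,6}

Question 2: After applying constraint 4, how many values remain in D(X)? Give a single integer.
Constraint 1 (Y != X) on D(Y)={2,5,6,7,8} D(X)={2,3,4,5,8}: no change
Constraint 2 (W < U) on D(W)={2,3,4,6,7,8} D(U)={4,5,6,7}: W {2,3,4,6,7,8}->{2,3,4,6}
Constraint 3 (X != Y) on D(X)={2,3,4,5,8} D(Y)={2,5,6,7,8}: no change
Constraint 4 (W + X = Y) on D(W)={2,3,4,6} D(X)={2,3,4,5,8} D(Y)={2,5,6,7,8}: X {2,3,4,5,8}->{2,3,4,5}; Y {2,5,6,7,8}->{5,6,7,8}
So after constraint 4: D(X)={2,3,4,5}, size = 4

Answer: 4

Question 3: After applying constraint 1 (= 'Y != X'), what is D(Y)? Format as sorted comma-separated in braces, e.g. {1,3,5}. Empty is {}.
Constraint 1 (Y != X) on D(Y)={2,5,6,7,8} D(X)={2,3,4,5,8}: no change
So after constraint 1: D(Y) = {2,5,6,7,8}

Answer: {2,5,6,7,8}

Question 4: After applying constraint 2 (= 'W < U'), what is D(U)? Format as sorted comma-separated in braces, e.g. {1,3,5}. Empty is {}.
Answer: {4,5,6,7}

Derivation:
Constraint 1 (Y != X) on D(Y)={2,5,6,7,8} D(X)={2,3,4,5,8}: no change
Constraint 2 (W < U) on D(W)={2,3,4,6,7,8} D(U)={4,5,6,7}: W {2,3,4,6,7,8}->{2,3,4,6}
So after constraint 2: D(U) = {4,5,6,7}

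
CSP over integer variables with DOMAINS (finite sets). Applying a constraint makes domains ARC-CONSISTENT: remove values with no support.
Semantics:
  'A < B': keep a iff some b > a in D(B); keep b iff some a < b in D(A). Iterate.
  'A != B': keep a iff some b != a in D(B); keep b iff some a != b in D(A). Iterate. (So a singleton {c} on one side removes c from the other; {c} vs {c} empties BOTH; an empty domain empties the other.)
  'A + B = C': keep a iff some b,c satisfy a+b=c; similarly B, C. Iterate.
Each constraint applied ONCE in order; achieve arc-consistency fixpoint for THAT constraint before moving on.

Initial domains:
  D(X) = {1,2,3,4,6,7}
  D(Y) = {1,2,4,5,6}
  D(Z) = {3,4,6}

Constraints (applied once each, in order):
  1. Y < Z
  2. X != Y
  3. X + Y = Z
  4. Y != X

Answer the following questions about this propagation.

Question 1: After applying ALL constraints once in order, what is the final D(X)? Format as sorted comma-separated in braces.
Constraint 1 (Y < Z) on D(Y)={1,2,4,5,6} D(Z)={3,4,6}: Y {1,2,4,5,6}->{1,2,4,5}
Constraint 2 (X != Y) on D(X)={1,2,3,4,6,7} D(Y)={1,2,4,5}: no change
Constraint 3 (X + Y = Z) on D(X)={1,2,3,4,6,7} D(Y)={1,2,4,5} D(Z)={3,4,6}: X {1,2,3,4,6,7}->{1,2,3,4}
Constraint 4 (Y != X) on D(Y)={1,2,4,5} D(X)={1,2,3,4}: no change
So after all 4 constraints: D(X) = {1,2,3,4}

Answer: {1,2,3,4}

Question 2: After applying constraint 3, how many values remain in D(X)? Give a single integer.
Answer: 4

Derivation:
Constraint 1 (Y < Z) on D(Y)={1,2,4,5,6} D(Z)={3,4,6}: Y {1,2,4,5,6}->{1,2,4,5}
Constraint 2 (X != Y) on D(X)={1,2,3,4,6,7} D(Y)={1,2,4,5}: no change
Constraint 3 (X + Y = Z) on D(X)={1,2,3,4,6,7} D(Y)={1,2,4,5} D(Z)={3,4,6}: X {1,2,3,4,6,7}->{1,2,3,4}
So after constraint 3: D(X)={1,2,3,4}, size = 4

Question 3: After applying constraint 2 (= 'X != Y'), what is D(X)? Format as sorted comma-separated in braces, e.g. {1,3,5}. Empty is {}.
Constraint 1 (Y < Z) on D(Y)={1,2,4,5,6} D(Z)={3,4,6}: Y {1,2,4,5,6}->{1,2,4,5}
Constraint 2 (X != Y) on D(X)={1,2,3,4,6,7} D(Y)={1,2,4,5}: no change
So after constraint 2: D(X) = {1,2,3,4,6,7}

Answer: {1,2,3,4,6,7}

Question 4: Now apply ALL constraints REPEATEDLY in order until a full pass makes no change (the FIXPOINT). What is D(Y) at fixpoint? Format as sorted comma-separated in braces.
Answer: {1,2,4,5}

Derivation:
pass 0 (initial): D(Y)={1,2,4,5,6}
pass 1: X {1,2,3,4,6,7}->{1,2,3,4}; Y {1,2,4,5,6}->{1,2,4,5}
pass 2: no change
Fixpoint after 2 passes: D(Y) = {1,2,4,5}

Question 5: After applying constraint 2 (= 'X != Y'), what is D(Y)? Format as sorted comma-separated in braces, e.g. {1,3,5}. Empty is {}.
Answer: {1,2,4,5}

Derivation:
Constraint 1 (Y < Z) on D(Y)={1,2,4,5,6} D(Z)={3,4,6}: Y {1,2,4,5,6}->{1,2,4,5}
Constraint 2 (X != Y) on D(X)={1,2,3,4,6,7} D(Y)={1,2,4,5}: no change
So after constraint 2: D(Y) = {1,2,4,5}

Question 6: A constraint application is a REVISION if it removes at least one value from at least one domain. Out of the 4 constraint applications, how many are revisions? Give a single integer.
Answer: 2

Derivation:
Constraint 1 (Y < Z) on D(Y)={1,2,4,5,6} D(Z)={3,4,6}: Y {1,2,4,5,6}->{1,2,4,5} => REVISION
Constraint 2 (X != Y) on D(X)={1,2,3,4,6,7} D(Y)={1,2,4,5}: no change => not a revision
Constraint 3 (X + Y = Z) on D(X)={1,2,3,4,6,7} D(Y)={1,2,4,5} D(Z)={3,4,6}: X {1,2,3,4,6,7}->{1,2,3,4} => REVISION
Constraint 4 (Y != X) on D(Y)={1,2,4,5} D(X)={1,2,3,4}: no change => not a revision
Total revisions = 2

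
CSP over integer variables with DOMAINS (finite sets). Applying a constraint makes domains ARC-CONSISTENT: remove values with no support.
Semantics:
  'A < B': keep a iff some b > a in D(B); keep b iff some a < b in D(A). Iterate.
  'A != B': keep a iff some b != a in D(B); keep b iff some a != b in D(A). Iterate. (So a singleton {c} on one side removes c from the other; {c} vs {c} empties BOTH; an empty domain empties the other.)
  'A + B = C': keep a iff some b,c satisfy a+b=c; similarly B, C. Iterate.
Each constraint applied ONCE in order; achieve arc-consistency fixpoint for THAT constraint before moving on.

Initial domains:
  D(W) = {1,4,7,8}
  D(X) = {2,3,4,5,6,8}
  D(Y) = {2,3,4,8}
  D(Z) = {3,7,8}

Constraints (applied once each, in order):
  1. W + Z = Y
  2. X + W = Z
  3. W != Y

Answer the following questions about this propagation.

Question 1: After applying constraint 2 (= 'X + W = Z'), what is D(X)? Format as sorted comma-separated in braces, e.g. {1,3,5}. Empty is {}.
Constraint 1 (W + Z = Y) on D(W)={1,4,7,8} D(Z)={3,7,8} D(Y)={2,3,4,8}: W {1,4,7,8}->{1}; Z {3,7,8}->{3,7}; Y {2,3,4,8}->{4,8}
Constraint 2 (X + W = Z) on D(X)={2,3,4,5,6,8} D(W)={1} D(Z)={3,7}: X {2,3,4,5,6,8}->{2,6}
So after constraint 2: D(X) = {2,6}

Answer: {2,6}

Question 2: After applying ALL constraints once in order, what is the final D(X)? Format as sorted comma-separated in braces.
Constraint 1 (W + Z = Y) on D(W)={1,4,7,8} D(Z)={3,7,8} D(Y)={2,3,4,8}: W {1,4,7,8}->{1}; Z {3,7,8}->{3,7}; Y {2,3,4,8}->{4,8}
Constraint 2 (X + W = Z) on D(X)={2,3,4,5,6,8} D(W)={1} D(Z)={3,7}: X {2,3,4,5,6,8}->{2,6}
Constraint 3 (W != Y) on D(W)={1} D(Y)={4,8}: no change
So after all 3 constraints: D(X) = {2,6}

Answer: {2,6}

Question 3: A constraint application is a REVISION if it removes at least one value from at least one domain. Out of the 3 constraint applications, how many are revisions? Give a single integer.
Constraint 1 (W + Z = Y) on D(W)={1,4,7,8} D(Z)={3,7,8} D(Y)={2,3,4,8}: W {1,4,7,8}->{1}; Z {3,7,8}->{3,7}; Y {2,3,4,8}->{4,8} => REVISION
Constraint 2 (X + W = Z) on D(X)={2,3,4,5,6,8} D(W)={1} D(Z)={3,7}: X {2,3,4,5,6,8}->{2,6} => REVISION
Constraint 3 (W != Y) on D(W)={1} D(Y)={4,8}: no change => not a revision
Total revisions = 2

Answer: 2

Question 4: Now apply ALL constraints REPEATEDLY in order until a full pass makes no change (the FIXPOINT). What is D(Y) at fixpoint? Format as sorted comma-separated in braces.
Answer: {4,8}

Derivation:
pass 0 (initial): D(Y)={2,3,4,8}
pass 1: W {1,4,7,8}->{1}; X {2,3,4,5,6,8}->{2,6}; Y {2,3,4,8}->{4,8}; Z {3,7,8}->{3,7}
pass 2: no change
Fixpoint after 2 passes: D(Y) = {4,8}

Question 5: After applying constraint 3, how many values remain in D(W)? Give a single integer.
Answer: 1

Derivation:
Constraint 1 (W + Z = Y) on D(W)={1,4,7,8} D(Z)={3,7,8} D(Y)={2,3,4,8}: W {1,4,7,8}->{1}; Z {3,7,8}->{3,7}; Y {2,3,4,8}->{4,8}
Constraint 2 (X + W = Z) on D(X)={2,3,4,5,6,8} D(W)={1} D(Z)={3,7}: X {2,3,4,5,6,8}->{2,6}
Constraint 3 (W != Y) on D(W)={1} D(Y)={4,8}: no change
So after constraint 3: D(W)={1}, size = 1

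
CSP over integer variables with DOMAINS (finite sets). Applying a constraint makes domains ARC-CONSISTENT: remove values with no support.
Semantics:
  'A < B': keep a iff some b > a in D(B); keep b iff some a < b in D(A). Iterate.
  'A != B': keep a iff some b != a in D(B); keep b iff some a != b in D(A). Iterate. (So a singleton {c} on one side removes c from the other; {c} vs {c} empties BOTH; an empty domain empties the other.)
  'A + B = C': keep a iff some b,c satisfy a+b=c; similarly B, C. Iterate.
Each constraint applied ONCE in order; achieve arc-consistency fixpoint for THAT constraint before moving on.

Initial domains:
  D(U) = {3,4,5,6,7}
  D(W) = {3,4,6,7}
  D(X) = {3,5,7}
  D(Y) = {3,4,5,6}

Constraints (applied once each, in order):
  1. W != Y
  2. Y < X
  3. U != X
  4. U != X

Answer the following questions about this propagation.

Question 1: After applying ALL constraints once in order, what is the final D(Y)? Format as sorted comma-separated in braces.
Answer: {3,4,5,6}

Derivation:
Constraint 1 (W != Y) on D(W)={3,4,6,7} D(Y)={3,4,5,6}: no change
Constraint 2 (Y < X) on D(Y)={3,4,5,6} D(X)={3,5,7}: X {3,5,7}->{5,7}
Constraint 3 (U != X) on D(U)={3,4,5,6,7} D(X)={5,7}: no change
Constraint 4 (U != X) on D(U)={3,4,5,6,7} D(X)={5,7}: no change
So after all 4 constraints: D(Y) = {3,4,5,6}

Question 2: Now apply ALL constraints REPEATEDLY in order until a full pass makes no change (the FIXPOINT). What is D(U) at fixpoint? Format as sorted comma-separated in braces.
pass 0 (initial): D(U)={3,4,5,6,7}
pass 1: X {3,5,7}->{5,7}
pass 2: no change
Fixpoint after 2 passes: D(U) = {3,4,5,6,7}

Answer: {3,4,5,6,7}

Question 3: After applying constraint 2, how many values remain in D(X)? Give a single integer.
Constraint 1 (W != Y) on D(W)={3,4,6,7} D(Y)={3,4,5,6}: no change
Constraint 2 (Y < X) on D(Y)={3,4,5,6} D(X)={3,5,7}: X {3,5,7}->{5,7}
So after constraint 2: D(X)={5,7}, size = 2

Answer: 2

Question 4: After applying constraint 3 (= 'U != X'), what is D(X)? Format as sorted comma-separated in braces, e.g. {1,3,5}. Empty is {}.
Answer: {5,7}

Derivation:
Constraint 1 (W != Y) on D(W)={3,4,6,7} D(Y)={3,4,5,6}: no change
Constraint 2 (Y < X) on D(Y)={3,4,5,6} D(X)={3,5,7}: X {3,5,7}->{5,7}
Constraint 3 (U != X) on D(U)={3,4,5,6,7} D(X)={5,7}: no change
So after constraint 3: D(X) = {5,7}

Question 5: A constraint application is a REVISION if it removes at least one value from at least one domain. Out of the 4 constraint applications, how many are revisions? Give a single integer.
Constraint 1 (W != Y) on D(W)={3,4,6,7} D(Y)={3,4,5,6}: no change => not a revision
Constraint 2 (Y < X) on D(Y)={3,4,5,6} D(X)={3,5,7}: X {3,5,7}->{5,7} => REVISION
Constraint 3 (U != X) on D(U)={3,4,5,6,7} D(X)={5,7}: no change => not a revision
Constraint 4 (U != X) on D(U)={3,4,5,6,7} D(X)={5,7}: no change => not a revision
Total revisions = 1

Answer: 1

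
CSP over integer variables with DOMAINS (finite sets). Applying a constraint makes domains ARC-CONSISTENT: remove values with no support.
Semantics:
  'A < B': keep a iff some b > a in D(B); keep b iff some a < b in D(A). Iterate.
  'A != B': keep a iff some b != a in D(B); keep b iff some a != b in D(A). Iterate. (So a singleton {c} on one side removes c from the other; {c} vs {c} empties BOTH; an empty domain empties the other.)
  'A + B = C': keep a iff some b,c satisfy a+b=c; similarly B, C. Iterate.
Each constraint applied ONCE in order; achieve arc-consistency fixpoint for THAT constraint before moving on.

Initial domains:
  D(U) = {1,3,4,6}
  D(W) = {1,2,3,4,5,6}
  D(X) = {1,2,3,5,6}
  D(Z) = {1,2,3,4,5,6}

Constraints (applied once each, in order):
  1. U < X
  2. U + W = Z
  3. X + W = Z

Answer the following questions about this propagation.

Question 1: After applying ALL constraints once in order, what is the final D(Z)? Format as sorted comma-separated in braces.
Answer: {3,4,5,6}

Derivation:
Constraint 1 (U < X) on D(U)={1,3,4,6} D(X)={1,2,3,5,6}: U {1,3,4,6}->{1,3,4}; X {1,2,3,5,6}->{2,3,5,6}
Constraint 2 (U + W = Z) on D(U)={1,3,4} D(W)={1,2,3,4,5,6} D(Z)={1,2,3,4,5,6}: W {1,2,3,4,5,6}->{1,2,3,4,5}; Z {1,2,3,4,5,6}->{2,3,4,5,6}
Constraint 3 (X + W = Z) on D(X)={2,3,5,6} D(W)={1,2,3,4,5} D(Z)={2,3,4,5,6}: X {2,3,5,6}->{2,3,5}; W {1,2,3,4,5}->{1,2,3,4}; Z {2,3,4,5,6}->{3,4,5,6}
So after all 3 constraints: D(Z) = {3,4,5,6}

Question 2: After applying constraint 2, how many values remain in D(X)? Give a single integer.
Constraint 1 (U < X) on D(U)={1,3,4,6} D(X)={1,2,3,5,6}: U {1,3,4,6}->{1,3,4}; X {1,2,3,5,6}->{2,3,5,6}
Constraint 2 (U + W = Z) on D(U)={1,3,4} D(W)={1,2,3,4,5,6} D(Z)={1,2,3,4,5,6}: W {1,2,3,4,5,6}->{1,2,3,4,5}; Z {1,2,3,4,5,6}->{2,3,4,5,6}
So after constraint 2: D(X)={2,3,5,6}, size = 4

Answer: 4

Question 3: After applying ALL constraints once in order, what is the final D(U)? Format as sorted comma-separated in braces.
Constraint 1 (U < X) on D(U)={1,3,4,6} D(X)={1,2,3,5,6}: U {1,3,4,6}->{1,3,4}; X {1,2,3,5,6}->{2,3,5,6}
Constraint 2 (U + W = Z) on D(U)={1,3,4} D(W)={1,2,3,4,5,6} D(Z)={1,2,3,4,5,6}: W {1,2,3,4,5,6}->{1,2,3,4,5}; Z {1,2,3,4,5,6}->{2,3,4,5,6}
Constraint 3 (X + W = Z) on D(X)={2,3,5,6} D(W)={1,2,3,4,5} D(Z)={2,3,4,5,6}: X {2,3,5,6}->{2,3,5}; W {1,2,3,4,5}->{1,2,3,4}; Z {2,3,4,5,6}->{3,4,5,6}
So after all 3 constraints: D(U) = {1,3,4}

Answer: {1,3,4}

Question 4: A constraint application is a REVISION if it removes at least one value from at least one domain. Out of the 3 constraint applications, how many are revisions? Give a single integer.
Answer: 3

Derivation:
Constraint 1 (U < X) on D(U)={1,3,4,6} D(X)={1,2,3,5,6}: U {1,3,4,6}->{1,3,4}; X {1,2,3,5,6}->{2,3,5,6} => REVISION
Constraint 2 (U + W = Z) on D(U)={1,3,4} D(W)={1,2,3,4,5,6} D(Z)={1,2,3,4,5,6}: W {1,2,3,4,5,6}->{1,2,3,4,5}; Z {1,2,3,4,5,6}->{2,3,4,5,6} => REVISION
Constraint 3 (X + W = Z) on D(X)={2,3,5,6} D(W)={1,2,3,4,5} D(Z)={2,3,4,5,6}: X {2,3,5,6}->{2,3,5}; W {1,2,3,4,5}->{1,2,3,4}; Z {2,3,4,5,6}->{3,4,5,6} => REVISION
Total revisions = 3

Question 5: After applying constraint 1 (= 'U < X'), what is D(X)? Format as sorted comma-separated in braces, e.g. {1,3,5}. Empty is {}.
Answer: {2,3,5,6}

Derivation:
Constraint 1 (U < X) on D(U)={1,3,4,6} D(X)={1,2,3,5,6}: U {1,3,4,6}->{1,3,4}; X {1,2,3,5,6}->{2,3,5,6}
So after constraint 1: D(X) = {2,3,5,6}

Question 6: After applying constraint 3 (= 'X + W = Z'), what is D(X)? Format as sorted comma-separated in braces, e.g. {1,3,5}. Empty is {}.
Answer: {2,3,5}

Derivation:
Constraint 1 (U < X) on D(U)={1,3,4,6} D(X)={1,2,3,5,6}: U {1,3,4,6}->{1,3,4}; X {1,2,3,5,6}->{2,3,5,6}
Constraint 2 (U + W = Z) on D(U)={1,3,4} D(W)={1,2,3,4,5,6} D(Z)={1,2,3,4,5,6}: W {1,2,3,4,5,6}->{1,2,3,4,5}; Z {1,2,3,4,5,6}->{2,3,4,5,6}
Constraint 3 (X + W = Z) on D(X)={2,3,5,6} D(W)={1,2,3,4,5} D(Z)={2,3,4,5,6}: X {2,3,5,6}->{2,3,5}; W {1,2,3,4,5}->{1,2,3,4}; Z {2,3,4,5,6}->{3,4,5,6}
So after constraint 3: D(X) = {2,3,5}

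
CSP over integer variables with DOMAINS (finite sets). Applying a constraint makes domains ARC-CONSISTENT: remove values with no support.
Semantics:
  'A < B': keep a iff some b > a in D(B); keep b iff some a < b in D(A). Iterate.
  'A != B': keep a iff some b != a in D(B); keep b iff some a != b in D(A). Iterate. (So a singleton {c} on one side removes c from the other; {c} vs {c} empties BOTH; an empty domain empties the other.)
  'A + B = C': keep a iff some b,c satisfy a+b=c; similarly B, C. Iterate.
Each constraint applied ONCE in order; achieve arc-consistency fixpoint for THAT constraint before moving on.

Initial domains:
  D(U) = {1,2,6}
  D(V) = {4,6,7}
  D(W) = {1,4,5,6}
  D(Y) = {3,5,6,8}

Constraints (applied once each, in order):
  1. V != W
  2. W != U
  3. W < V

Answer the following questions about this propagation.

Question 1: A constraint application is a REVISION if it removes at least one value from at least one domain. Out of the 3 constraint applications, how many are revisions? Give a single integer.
Answer: 0

Derivation:
Constraint 1 (V != W) on D(V)={4,6,7} D(W)={1,4,5,6}: no change => not a revision
Constraint 2 (W != U) on D(W)={1,4,5,6} D(U)={1,2,6}: no change => not a revision
Constraint 3 (W < V) on D(W)={1,4,5,6} D(V)={4,6,7}: no change => not a revision
Total revisions = 0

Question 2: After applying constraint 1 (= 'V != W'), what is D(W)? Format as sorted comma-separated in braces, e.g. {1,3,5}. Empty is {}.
Constraint 1 (V != W) on D(V)={4,6,7} D(W)={1,4,5,6}: no change
So after constraint 1: D(W) = {1,4,5,6}

Answer: {1,4,5,6}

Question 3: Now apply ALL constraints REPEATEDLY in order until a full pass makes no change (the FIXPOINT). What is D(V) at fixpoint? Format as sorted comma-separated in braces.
Answer: {4,6,7}

Derivation:
pass 0 (initial): D(V)={4,6,7}
pass 1: no change
Fixpoint after 1 passes: D(V) = {4,6,7}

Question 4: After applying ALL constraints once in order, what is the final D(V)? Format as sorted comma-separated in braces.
Answer: {4,6,7}

Derivation:
Constraint 1 (V != W) on D(V)={4,6,7} D(W)={1,4,5,6}: no change
Constraint 2 (W != U) on D(W)={1,4,5,6} D(U)={1,2,6}: no change
Constraint 3 (W < V) on D(W)={1,4,5,6} D(V)={4,6,7}: no change
So after all 3 constraints: D(V) = {4,6,7}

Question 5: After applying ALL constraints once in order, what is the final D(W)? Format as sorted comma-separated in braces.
Answer: {1,4,5,6}

Derivation:
Constraint 1 (V != W) on D(V)={4,6,7} D(W)={1,4,5,6}: no change
Constraint 2 (W != U) on D(W)={1,4,5,6} D(U)={1,2,6}: no change
Constraint 3 (W < V) on D(W)={1,4,5,6} D(V)={4,6,7}: no change
So after all 3 constraints: D(W) = {1,4,5,6}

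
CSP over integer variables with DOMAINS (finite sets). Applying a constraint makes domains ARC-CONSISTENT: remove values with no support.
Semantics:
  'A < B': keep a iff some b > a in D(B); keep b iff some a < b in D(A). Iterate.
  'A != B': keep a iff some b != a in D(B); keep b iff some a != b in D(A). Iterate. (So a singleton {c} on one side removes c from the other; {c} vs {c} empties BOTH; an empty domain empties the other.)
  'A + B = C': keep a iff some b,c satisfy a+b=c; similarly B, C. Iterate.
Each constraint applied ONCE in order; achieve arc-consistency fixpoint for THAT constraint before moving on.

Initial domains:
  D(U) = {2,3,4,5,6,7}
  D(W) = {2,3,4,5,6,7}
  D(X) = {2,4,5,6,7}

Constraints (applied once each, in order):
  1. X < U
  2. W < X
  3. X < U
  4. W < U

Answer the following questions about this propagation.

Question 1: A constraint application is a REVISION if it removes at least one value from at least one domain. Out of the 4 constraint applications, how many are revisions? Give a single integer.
Answer: 3

Derivation:
Constraint 1 (X < U) on D(X)={2,4,5,6,7} D(U)={2,3,4,5,6,7}: X {2,4,5,6,7}->{2,4,5,6}; U {2,3,4,5,6,7}->{3,4,5,6,7} => REVISION
Constraint 2 (W < X) on D(W)={2,3,4,5,6,7} D(X)={2,4,5,6}: W {2,3,4,5,6,7}->{2,3,4,5}; X {2,4,5,6}->{4,5,6} => REVISION
Constraint 3 (X < U) on D(X)={4,5,6} D(U)={3,4,5,6,7}: U {3,4,5,6,7}->{5,6,7} => REVISION
Constraint 4 (W < U) on D(W)={2,3,4,5} D(U)={5,6,7}: no change => not a revision
Total revisions = 3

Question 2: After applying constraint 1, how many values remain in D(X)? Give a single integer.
Constraint 1 (X < U) on D(X)={2,4,5,6,7} D(U)={2,3,4,5,6,7}: X {2,4,5,6,7}->{2,4,5,6}; U {2,3,4,5,6,7}->{3,4,5,6,7}
So after constraint 1: D(X)={2,4,5,6}, size = 4

Answer: 4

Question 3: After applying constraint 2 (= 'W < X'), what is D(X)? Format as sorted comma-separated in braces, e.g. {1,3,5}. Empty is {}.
Answer: {4,5,6}

Derivation:
Constraint 1 (X < U) on D(X)={2,4,5,6,7} D(U)={2,3,4,5,6,7}: X {2,4,5,6,7}->{2,4,5,6}; U {2,3,4,5,6,7}->{3,4,5,6,7}
Constraint 2 (W < X) on D(W)={2,3,4,5,6,7} D(X)={2,4,5,6}: W {2,3,4,5,6,7}->{2,3,4,5}; X {2,4,5,6}->{4,5,6}
So after constraint 2: D(X) = {4,5,6}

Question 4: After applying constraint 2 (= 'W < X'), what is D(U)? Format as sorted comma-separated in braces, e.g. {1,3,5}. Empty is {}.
Answer: {3,4,5,6,7}

Derivation:
Constraint 1 (X < U) on D(X)={2,4,5,6,7} D(U)={2,3,4,5,6,7}: X {2,4,5,6,7}->{2,4,5,6}; U {2,3,4,5,6,7}->{3,4,5,6,7}
Constraint 2 (W < X) on D(W)={2,3,4,5,6,7} D(X)={2,4,5,6}: W {2,3,4,5,6,7}->{2,3,4,5}; X {2,4,5,6}->{4,5,6}
So after constraint 2: D(U) = {3,4,5,6,7}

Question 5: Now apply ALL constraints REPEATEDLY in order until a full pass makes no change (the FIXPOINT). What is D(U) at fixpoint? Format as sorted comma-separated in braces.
Answer: {5,6,7}

Derivation:
pass 0 (initial): D(U)={2,3,4,5,6,7}
pass 1: U {2,3,4,5,6,7}->{5,6,7}; W {2,3,4,5,6,7}->{2,3,4,5}; X {2,4,5,6,7}->{4,5,6}
pass 2: no change
Fixpoint after 2 passes: D(U) = {5,6,7}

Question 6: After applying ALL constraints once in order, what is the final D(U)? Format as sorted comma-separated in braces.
Answer: {5,6,7}

Derivation:
Constraint 1 (X < U) on D(X)={2,4,5,6,7} D(U)={2,3,4,5,6,7}: X {2,4,5,6,7}->{2,4,5,6}; U {2,3,4,5,6,7}->{3,4,5,6,7}
Constraint 2 (W < X) on D(W)={2,3,4,5,6,7} D(X)={2,4,5,6}: W {2,3,4,5,6,7}->{2,3,4,5}; X {2,4,5,6}->{4,5,6}
Constraint 3 (X < U) on D(X)={4,5,6} D(U)={3,4,5,6,7}: U {3,4,5,6,7}->{5,6,7}
Constraint 4 (W < U) on D(W)={2,3,4,5} D(U)={5,6,7}: no change
So after all 4 constraints: D(U) = {5,6,7}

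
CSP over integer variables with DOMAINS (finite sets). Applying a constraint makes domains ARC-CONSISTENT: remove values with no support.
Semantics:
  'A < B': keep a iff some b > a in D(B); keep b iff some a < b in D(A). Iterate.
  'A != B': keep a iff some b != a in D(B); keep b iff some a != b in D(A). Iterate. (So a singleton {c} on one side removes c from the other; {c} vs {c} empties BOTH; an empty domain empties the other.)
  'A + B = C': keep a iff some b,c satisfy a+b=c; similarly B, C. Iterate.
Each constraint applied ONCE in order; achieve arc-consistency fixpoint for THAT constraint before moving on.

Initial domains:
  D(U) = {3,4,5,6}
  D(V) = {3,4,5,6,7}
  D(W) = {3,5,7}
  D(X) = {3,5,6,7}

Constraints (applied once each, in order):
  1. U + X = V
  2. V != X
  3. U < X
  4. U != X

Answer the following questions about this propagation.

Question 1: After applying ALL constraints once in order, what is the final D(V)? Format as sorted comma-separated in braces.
Constraint 1 (U + X = V) on D(U)={3,4,5,6} D(X)={3,5,6,7} D(V)={3,4,5,6,7}: U {3,4,5,6}->{3,4}; X {3,5,6,7}->{3}; V {3,4,5,6,7}->{6,7}
Constraint 2 (V != X) on D(V)={6,7} D(X)={3}: no change
Constraint 3 (U < X) on D(U)={3,4} D(X)={3}: U {3,4}->{}; X {3}->{}
Constraint 4 (U != X) on D(U)={} D(X)={}: no change
So after all 4 constraints: D(V) = {6,7}

Answer: {6,7}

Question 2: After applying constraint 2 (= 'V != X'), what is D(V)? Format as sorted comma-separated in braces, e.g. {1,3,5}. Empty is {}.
Constraint 1 (U + X = V) on D(U)={3,4,5,6} D(X)={3,5,6,7} D(V)={3,4,5,6,7}: U {3,4,5,6}->{3,4}; X {3,5,6,7}->{3}; V {3,4,5,6,7}->{6,7}
Constraint 2 (V != X) on D(V)={6,7} D(X)={3}: no change
So after constraint 2: D(V) = {6,7}

Answer: {6,7}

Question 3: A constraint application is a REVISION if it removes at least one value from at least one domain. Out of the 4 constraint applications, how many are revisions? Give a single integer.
Constraint 1 (U + X = V) on D(U)={3,4,5,6} D(X)={3,5,6,7} D(V)={3,4,5,6,7}: U {3,4,5,6}->{3,4}; X {3,5,6,7}->{3}; V {3,4,5,6,7}->{6,7} => REVISION
Constraint 2 (V != X) on D(V)={6,7} D(X)={3}: no change => not a revision
Constraint 3 (U < X) on D(U)={3,4} D(X)={3}: U {3,4}->{}; X {3}->{} => REVISION
Constraint 4 (U != X) on D(U)={} D(X)={}: no change => not a revision
Total revisions = 2

Answer: 2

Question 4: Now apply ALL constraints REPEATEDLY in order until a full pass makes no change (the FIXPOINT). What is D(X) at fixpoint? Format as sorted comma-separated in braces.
Answer: {}

Derivation:
pass 0 (initial): D(X)={3,5,6,7}
pass 1: U {3,4,5,6}->{}; V {3,4,5,6,7}->{6,7}; X {3,5,6,7}->{}
pass 2: V {6,7}->{}
pass 3: no change
Fixpoint after 3 passes: D(X) = {}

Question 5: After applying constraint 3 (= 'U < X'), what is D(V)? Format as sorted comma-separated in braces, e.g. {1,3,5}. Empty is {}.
Answer: {6,7}

Derivation:
Constraint 1 (U + X = V) on D(U)={3,4,5,6} D(X)={3,5,6,7} D(V)={3,4,5,6,7}: U {3,4,5,6}->{3,4}; X {3,5,6,7}->{3}; V {3,4,5,6,7}->{6,7}
Constraint 2 (V != X) on D(V)={6,7} D(X)={3}: no change
Constraint 3 (U < X) on D(U)={3,4} D(X)={3}: U {3,4}->{}; X {3}->{}
So after constraint 3: D(V) = {6,7}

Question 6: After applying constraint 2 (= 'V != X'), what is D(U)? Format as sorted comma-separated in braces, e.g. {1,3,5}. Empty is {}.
Answer: {3,4}

Derivation:
Constraint 1 (U + X = V) on D(U)={3,4,5,6} D(X)={3,5,6,7} D(V)={3,4,5,6,7}: U {3,4,5,6}->{3,4}; X {3,5,6,7}->{3}; V {3,4,5,6,7}->{6,7}
Constraint 2 (V != X) on D(V)={6,7} D(X)={3}: no change
So after constraint 2: D(U) = {3,4}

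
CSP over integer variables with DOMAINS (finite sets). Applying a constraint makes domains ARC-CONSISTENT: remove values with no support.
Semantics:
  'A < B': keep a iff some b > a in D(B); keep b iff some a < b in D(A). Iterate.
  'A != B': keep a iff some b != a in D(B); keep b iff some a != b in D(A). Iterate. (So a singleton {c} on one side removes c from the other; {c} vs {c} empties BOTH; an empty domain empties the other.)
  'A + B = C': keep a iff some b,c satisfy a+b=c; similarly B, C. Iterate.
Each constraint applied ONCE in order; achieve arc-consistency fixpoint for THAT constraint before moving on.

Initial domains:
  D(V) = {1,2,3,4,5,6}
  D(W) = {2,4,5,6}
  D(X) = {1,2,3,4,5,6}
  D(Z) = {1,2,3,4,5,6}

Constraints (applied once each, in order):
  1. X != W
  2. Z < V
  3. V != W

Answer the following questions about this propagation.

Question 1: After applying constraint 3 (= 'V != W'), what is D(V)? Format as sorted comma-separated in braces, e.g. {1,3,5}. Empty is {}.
Answer: {2,3,4,5,6}

Derivation:
Constraint 1 (X != W) on D(X)={1,2,3,4,5,6} D(W)={2,4,5,6}: no change
Constraint 2 (Z < V) on D(Z)={1,2,3,4,5,6} D(V)={1,2,3,4,5,6}: Z {1,2,3,4,5,6}->{1,2,3,4,5}; V {1,2,3,4,5,6}->{2,3,4,5,6}
Constraint 3 (V != W) on D(V)={2,3,4,5,6} D(W)={2,4,5,6}: no change
So after constraint 3: D(V) = {2,3,4,5,6}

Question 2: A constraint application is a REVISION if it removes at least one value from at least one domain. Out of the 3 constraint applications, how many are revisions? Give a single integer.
Constraint 1 (X != W) on D(X)={1,2,3,4,5,6} D(W)={2,4,5,6}: no change => not a revision
Constraint 2 (Z < V) on D(Z)={1,2,3,4,5,6} D(V)={1,2,3,4,5,6}: Z {1,2,3,4,5,6}->{1,2,3,4,5}; V {1,2,3,4,5,6}->{2,3,4,5,6} => REVISION
Constraint 3 (V != W) on D(V)={2,3,4,5,6} D(W)={2,4,5,6}: no change => not a revision
Total revisions = 1

Answer: 1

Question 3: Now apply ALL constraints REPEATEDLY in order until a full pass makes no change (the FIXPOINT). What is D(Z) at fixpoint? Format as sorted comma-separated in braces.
pass 0 (initial): D(Z)={1,2,3,4,5,6}
pass 1: V {1,2,3,4,5,6}->{2,3,4,5,6}; Z {1,2,3,4,5,6}->{1,2,3,4,5}
pass 2: no change
Fixpoint after 2 passes: D(Z) = {1,2,3,4,5}

Answer: {1,2,3,4,5}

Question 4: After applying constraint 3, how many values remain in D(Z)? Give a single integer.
Answer: 5

Derivation:
Constraint 1 (X != W) on D(X)={1,2,3,4,5,6} D(W)={2,4,5,6}: no change
Constraint 2 (Z < V) on D(Z)={1,2,3,4,5,6} D(V)={1,2,3,4,5,6}: Z {1,2,3,4,5,6}->{1,2,3,4,5}; V {1,2,3,4,5,6}->{2,3,4,5,6}
Constraint 3 (V != W) on D(V)={2,3,4,5,6} D(W)={2,4,5,6}: no change
So after constraint 3: D(Z)={1,2,3,4,5}, size = 5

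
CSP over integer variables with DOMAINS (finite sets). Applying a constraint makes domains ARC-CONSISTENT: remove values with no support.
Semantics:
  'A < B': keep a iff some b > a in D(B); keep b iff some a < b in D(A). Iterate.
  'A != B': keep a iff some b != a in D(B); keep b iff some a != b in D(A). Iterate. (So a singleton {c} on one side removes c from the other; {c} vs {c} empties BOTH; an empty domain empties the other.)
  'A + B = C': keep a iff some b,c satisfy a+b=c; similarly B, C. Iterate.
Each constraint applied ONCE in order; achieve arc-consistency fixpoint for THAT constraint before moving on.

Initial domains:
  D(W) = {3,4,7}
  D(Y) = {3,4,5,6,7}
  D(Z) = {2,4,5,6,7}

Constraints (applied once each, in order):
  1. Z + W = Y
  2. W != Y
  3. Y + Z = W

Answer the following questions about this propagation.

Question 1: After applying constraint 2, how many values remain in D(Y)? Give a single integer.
Answer: 3

Derivation:
Constraint 1 (Z + W = Y) on D(Z)={2,4,5,6,7} D(W)={3,4,7} D(Y)={3,4,5,6,7}: Z {2,4,5,6,7}->{2,4}; W {3,4,7}->{3,4}; Y {3,4,5,6,7}->{5,6,7}
Constraint 2 (W != Y) on D(W)={3,4} D(Y)={5,6,7}: no change
So after constraint 2: D(Y)={5,6,7}, size = 3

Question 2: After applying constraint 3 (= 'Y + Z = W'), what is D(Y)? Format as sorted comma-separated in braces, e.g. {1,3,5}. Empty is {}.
Answer: {}

Derivation:
Constraint 1 (Z + W = Y) on D(Z)={2,4,5,6,7} D(W)={3,4,7} D(Y)={3,4,5,6,7}: Z {2,4,5,6,7}->{2,4}; W {3,4,7}->{3,4}; Y {3,4,5,6,7}->{5,6,7}
Constraint 2 (W != Y) on D(W)={3,4} D(Y)={5,6,7}: no change
Constraint 3 (Y + Z = W) on D(Y)={5,6,7} D(Z)={2,4} D(W)={3,4}: Y {5,6,7}->{}; Z {2,4}->{}; W {3,4}->{}
So after constraint 3: D(Y) = {}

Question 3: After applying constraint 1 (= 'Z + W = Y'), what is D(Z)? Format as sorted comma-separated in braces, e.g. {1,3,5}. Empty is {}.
Answer: {2,4}

Derivation:
Constraint 1 (Z + W = Y) on D(Z)={2,4,5,6,7} D(W)={3,4,7} D(Y)={3,4,5,6,7}: Z {2,4,5,6,7}->{2,4}; W {3,4,7}->{3,4}; Y {3,4,5,6,7}->{5,6,7}
So after constraint 1: D(Z) = {2,4}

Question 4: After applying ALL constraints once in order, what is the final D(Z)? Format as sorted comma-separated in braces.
Constraint 1 (Z + W = Y) on D(Z)={2,4,5,6,7} D(W)={3,4,7} D(Y)={3,4,5,6,7}: Z {2,4,5,6,7}->{2,4}; W {3,4,7}->{3,4}; Y {3,4,5,6,7}->{5,6,7}
Constraint 2 (W != Y) on D(W)={3,4} D(Y)={5,6,7}: no change
Constraint 3 (Y + Z = W) on D(Y)={5,6,7} D(Z)={2,4} D(W)={3,4}: Y {5,6,7}->{}; Z {2,4}->{}; W {3,4}->{}
So after all 3 constraints: D(Z) = {}

Answer: {}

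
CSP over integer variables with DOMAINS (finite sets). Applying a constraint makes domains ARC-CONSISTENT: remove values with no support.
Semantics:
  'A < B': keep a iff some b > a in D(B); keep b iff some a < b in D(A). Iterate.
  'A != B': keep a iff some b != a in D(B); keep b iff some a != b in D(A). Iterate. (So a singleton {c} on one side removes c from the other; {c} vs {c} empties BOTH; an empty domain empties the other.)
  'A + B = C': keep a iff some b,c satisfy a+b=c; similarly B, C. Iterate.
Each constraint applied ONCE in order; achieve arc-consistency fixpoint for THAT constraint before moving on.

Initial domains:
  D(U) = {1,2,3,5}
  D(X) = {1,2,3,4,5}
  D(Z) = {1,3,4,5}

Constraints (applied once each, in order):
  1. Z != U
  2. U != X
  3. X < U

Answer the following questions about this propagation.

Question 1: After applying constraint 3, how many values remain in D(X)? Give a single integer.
Answer: 4

Derivation:
Constraint 1 (Z != U) on D(Z)={1,3,4,5} D(U)={1,2,3,5}: no change
Constraint 2 (U != X) on D(U)={1,2,3,5} D(X)={1,2,3,4,5}: no change
Constraint 3 (X < U) on D(X)={1,2,3,4,5} D(U)={1,2,3,5}: X {1,2,3,4,5}->{1,2,3,4}; U {1,2,3,5}->{2,3,5}
So after constraint 3: D(X)={1,2,3,4}, size = 4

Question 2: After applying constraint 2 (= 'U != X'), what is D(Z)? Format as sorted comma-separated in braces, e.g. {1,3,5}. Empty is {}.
Answer: {1,3,4,5}

Derivation:
Constraint 1 (Z != U) on D(Z)={1,3,4,5} D(U)={1,2,3,5}: no change
Constraint 2 (U != X) on D(U)={1,2,3,5} D(X)={1,2,3,4,5}: no change
So after constraint 2: D(Z) = {1,3,4,5}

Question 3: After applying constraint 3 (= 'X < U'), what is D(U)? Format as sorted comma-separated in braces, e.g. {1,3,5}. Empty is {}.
Answer: {2,3,5}

Derivation:
Constraint 1 (Z != U) on D(Z)={1,3,4,5} D(U)={1,2,3,5}: no change
Constraint 2 (U != X) on D(U)={1,2,3,5} D(X)={1,2,3,4,5}: no change
Constraint 3 (X < U) on D(X)={1,2,3,4,5} D(U)={1,2,3,5}: X {1,2,3,4,5}->{1,2,3,4}; U {1,2,3,5}->{2,3,5}
So after constraint 3: D(U) = {2,3,5}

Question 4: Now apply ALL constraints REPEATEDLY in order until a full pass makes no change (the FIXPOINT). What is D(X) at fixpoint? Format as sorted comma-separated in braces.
pass 0 (initial): D(X)={1,2,3,4,5}
pass 1: U {1,2,3,5}->{2,3,5}; X {1,2,3,4,5}->{1,2,3,4}
pass 2: no change
Fixpoint after 2 passes: D(X) = {1,2,3,4}

Answer: {1,2,3,4}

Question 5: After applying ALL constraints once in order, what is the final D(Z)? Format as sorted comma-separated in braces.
Constraint 1 (Z != U) on D(Z)={1,3,4,5} D(U)={1,2,3,5}: no change
Constraint 2 (U != X) on D(U)={1,2,3,5} D(X)={1,2,3,4,5}: no change
Constraint 3 (X < U) on D(X)={1,2,3,4,5} D(U)={1,2,3,5}: X {1,2,3,4,5}->{1,2,3,4}; U {1,2,3,5}->{2,3,5}
So after all 3 constraints: D(Z) = {1,3,4,5}

Answer: {1,3,4,5}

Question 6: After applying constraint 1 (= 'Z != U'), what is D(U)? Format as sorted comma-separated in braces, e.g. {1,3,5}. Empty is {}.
Constraint 1 (Z != U) on D(Z)={1,3,4,5} D(U)={1,2,3,5}: no change
So after constraint 1: D(U) = {1,2,3,5}

Answer: {1,2,3,5}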